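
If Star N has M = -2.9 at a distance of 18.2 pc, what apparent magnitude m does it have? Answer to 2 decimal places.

-1.60

m = M + 5 log₁₀(d/10 pc) = -2.9 + 5 log₁₀(18.2/10)
  = -2.9 + 5 × 0.260 = -2.9 + 1.30 = -1.60.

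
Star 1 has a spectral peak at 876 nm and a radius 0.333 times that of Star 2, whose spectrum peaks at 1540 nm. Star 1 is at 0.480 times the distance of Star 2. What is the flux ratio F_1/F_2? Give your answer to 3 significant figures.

Wien's law: T_1/T_2 = λ_2/λ_1 = 1540/876 = 1.758.
L_1/L_2 = (R_1/R_2)²(T_1/T_2)⁴ = (0.333)²(1.758)⁴ = 1.059.
F_1/F_2 = (L_1/L_2)/(d_1/d_2)² = 1.059/(0.480)² = 4.597.

4.60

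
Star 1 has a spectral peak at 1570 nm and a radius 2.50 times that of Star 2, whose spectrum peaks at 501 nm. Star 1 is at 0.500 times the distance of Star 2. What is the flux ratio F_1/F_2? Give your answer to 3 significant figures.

Wien's law: T_1/T_2 = λ_2/λ_1 = 501/1570 = 0.3191.
L_1/L_2 = (R_1/R_2)²(T_1/T_2)⁴ = (2.50)²(0.3191)⁴ = 0.06481.
F_1/F_2 = (L_1/L_2)/(d_1/d_2)² = 0.06481/(0.500)² = 0.2592.

0.259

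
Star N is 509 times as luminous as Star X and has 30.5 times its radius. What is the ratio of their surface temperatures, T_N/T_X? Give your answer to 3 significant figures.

L ∝ R²T⁴ gives T ∝ (L/R²)^(1/4), so
T_N/T_X = (509 / 30.5²)^(1/4) = (0.5472)^(1/4) = 0.8601.

0.860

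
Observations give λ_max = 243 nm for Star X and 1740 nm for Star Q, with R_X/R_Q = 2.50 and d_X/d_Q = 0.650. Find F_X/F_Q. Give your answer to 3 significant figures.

Wien's law: T_X/T_Q = λ_Q/λ_X = 1740/243 = 7.160.
L_X/L_Q = (R_X/R_Q)²(T_X/T_Q)⁴ = (2.50)²(7.160)⁴ = 1.643×10^4.
F_X/F_Q = (L_X/L_Q)/(d_X/d_Q)² = 1.643×10^4/(0.650)² = 3.889×10^4.

3.89×10^4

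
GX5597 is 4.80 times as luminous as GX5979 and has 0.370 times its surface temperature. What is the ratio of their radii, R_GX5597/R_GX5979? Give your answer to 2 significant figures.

16

L ∝ R²T⁴ gives R ∝ √L / T², so
R_GX5597/R_GX5979 = √(4.80) / (0.370)² = 2.191 / 0.1369 = 16.00.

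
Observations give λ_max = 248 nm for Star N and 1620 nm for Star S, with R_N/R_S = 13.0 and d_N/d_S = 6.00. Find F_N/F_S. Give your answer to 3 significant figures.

Wien's law: T_N/T_S = λ_S/λ_N = 1620/248 = 6.532.
L_N/L_S = (R_N/R_S)²(T_N/T_S)⁴ = (13.0)²(6.532)⁴ = 3.077×10^5.
F_N/F_S = (L_N/L_S)/(d_N/d_S)² = 3.077×10^5/(6.00)² = 8547.

8.55×10^3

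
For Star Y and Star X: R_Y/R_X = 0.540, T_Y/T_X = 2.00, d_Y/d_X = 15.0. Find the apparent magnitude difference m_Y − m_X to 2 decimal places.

4.21

L_Y/L_X = (0.540)²(2.00)⁴ = 4.666.
F_Y/F_X = (L_Y/L_X)/(d_Y/d_X)² = 4.666/225.0 = 0.02074.
m_Y − m_X = −2.5 log₁₀(0.02074) = 4.21.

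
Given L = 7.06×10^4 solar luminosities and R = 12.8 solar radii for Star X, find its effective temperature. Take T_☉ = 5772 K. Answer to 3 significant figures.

2.63×10^4 K

T/T_☉ = (L/L_☉)^(1/4) / (R/R_☉)^(1/2)
T = 5772 × (7.06×10^4)^(1/4) / √(12.8) = 5772 × 16.30 / 3.578 = 2.630×10^4 K.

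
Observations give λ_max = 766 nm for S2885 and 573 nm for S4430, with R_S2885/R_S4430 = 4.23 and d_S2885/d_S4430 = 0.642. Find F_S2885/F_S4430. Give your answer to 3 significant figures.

Wien's law: T_S2885/T_S4430 = λ_S4430/λ_S2885 = 573/766 = 0.7480.
L_S2885/L_S4430 = (R_S2885/R_S4430)²(T_S2885/T_S4430)⁴ = (4.23)²(0.7480)⁴ = 5.603.
F_S2885/F_S4430 = (L_S2885/L_S4430)/(d_S2885/d_S4430)² = 5.603/(0.642)² = 13.59.

13.6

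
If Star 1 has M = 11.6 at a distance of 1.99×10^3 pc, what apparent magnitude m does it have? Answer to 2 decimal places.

23.09

m = M + 5 log₁₀(d/10 pc) = 11.6 + 5 log₁₀(1.99×10^3/10)
  = 11.6 + 5 × 2.299 = 11.6 + 11.49 = 23.09.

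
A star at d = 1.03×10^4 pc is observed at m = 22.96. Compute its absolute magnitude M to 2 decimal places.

7.90

M = m − 5 log₁₀(d/10 pc) = 22.96 − 5 log₁₀(1.03×10^4/10)
  = 22.96 − 5 × 3.013 = 22.96 − 15.06 = 7.90.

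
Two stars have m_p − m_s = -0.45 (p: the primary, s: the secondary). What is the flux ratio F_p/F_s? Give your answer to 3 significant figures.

F_p/F_s = 10^(−(m_p − m_s)/2.5) = 10^(0.45/2.5) = 10^0.180 = 1.514.

1.51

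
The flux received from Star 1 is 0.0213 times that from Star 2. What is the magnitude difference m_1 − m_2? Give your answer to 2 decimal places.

4.18

m_1 − m_2 = −2.5 log₁₀(F_1/F_2) = −2.5 log₁₀(0.0213) = −2.5 × (-1.672) = 4.179.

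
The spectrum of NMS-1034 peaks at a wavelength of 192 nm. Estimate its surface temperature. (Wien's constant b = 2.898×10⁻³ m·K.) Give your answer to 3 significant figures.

1.51×10^4 K

T = b/λ_max = 2.898×10⁻³ / (192×10⁻⁹) = 1.509×10^4 K.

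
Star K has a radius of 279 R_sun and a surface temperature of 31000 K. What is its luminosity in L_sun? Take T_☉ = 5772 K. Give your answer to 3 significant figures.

6.48×10^7 L_sun

L/L_☉ = (R/R_☉)² (T/T_☉)⁴ = (279)² × (31000/5772)⁴
       = 7.784×10^4 × (5.371)⁴ = 7.784×10^4 × 832.0 = 6.477×10^7.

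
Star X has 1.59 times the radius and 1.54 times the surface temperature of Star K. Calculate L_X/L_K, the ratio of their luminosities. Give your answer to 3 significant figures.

14.2

From the Stefan–Boltzmann law, L ∝ R²T⁴, so
L_X/L_K = (R_X/R_K)² (T_X/T_K)⁴ = (1.59)² × (1.54)⁴ = 2.528 × 5.624 = 14.22.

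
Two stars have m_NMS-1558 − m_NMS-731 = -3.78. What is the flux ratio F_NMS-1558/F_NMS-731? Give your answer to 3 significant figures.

32.5

F_NMS-1558/F_NMS-731 = 10^(−(m_NMS-1558 − m_NMS-731)/2.5) = 10^(3.78/2.5) = 10^1.512 = 32.51.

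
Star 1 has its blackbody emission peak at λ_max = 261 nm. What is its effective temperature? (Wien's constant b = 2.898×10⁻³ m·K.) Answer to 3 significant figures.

1.11×10^4 K

T = b/λ_max = 2.898×10⁻³ / (261×10⁻⁹) = 1.110×10^4 K.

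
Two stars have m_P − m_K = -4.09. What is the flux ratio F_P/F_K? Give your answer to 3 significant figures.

F_P/F_K = 10^(−(m_P − m_K)/2.5) = 10^(4.09/2.5) = 10^1.636 = 43.25.

43.3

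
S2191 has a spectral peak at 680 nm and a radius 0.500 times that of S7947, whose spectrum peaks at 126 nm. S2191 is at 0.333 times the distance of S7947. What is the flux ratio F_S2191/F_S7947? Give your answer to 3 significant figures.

Wien's law: T_S2191/T_S7947 = λ_S7947/λ_S2191 = 126/680 = 0.1853.
L_S2191/L_S7947 = (R_S2191/R_S7947)²(T_S2191/T_S7947)⁴ = (0.500)²(0.1853)⁴ = 2.947×10^-4.
F_S2191/F_S7947 = (L_S2191/L_S7947)/(d_S2191/d_S7947)² = 2.947×10^-4/(0.333)² = 0.002658.

0.00266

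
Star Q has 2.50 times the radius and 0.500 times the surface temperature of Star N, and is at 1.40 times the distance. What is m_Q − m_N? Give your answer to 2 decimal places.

L_Q/L_N = (2.50)²(0.500)⁴ = 0.3906.
F_Q/F_N = (L_Q/L_N)/(d_Q/d_N)² = 0.3906/1.960 = 0.1993.
m_Q − m_N = −2.5 log₁₀(0.1993) = 1.75.

1.75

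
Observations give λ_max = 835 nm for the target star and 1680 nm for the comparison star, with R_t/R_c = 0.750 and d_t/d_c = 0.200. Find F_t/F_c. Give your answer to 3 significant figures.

230

Wien's law: T_t/T_c = λ_c/λ_t = 1680/835 = 2.012.
L_t/L_c = (R_t/R_c)²(T_t/T_c)⁴ = (0.750)²(2.012)⁴ = 9.218.
F_t/F_c = (L_t/L_c)/(d_t/d_c)² = 9.218/(0.200)² = 230.4.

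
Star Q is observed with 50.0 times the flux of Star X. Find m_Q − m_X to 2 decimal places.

-4.25

m_Q − m_X = −2.5 log₁₀(F_Q/F_X) = −2.5 log₁₀(50.0) = −2.5 × (1.699) = -4.247.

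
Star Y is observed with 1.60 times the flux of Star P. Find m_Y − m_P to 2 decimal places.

m_Y − m_P = −2.5 log₁₀(F_Y/F_P) = −2.5 log₁₀(1.60) = −2.5 × (0.204) = -0.510.

-0.51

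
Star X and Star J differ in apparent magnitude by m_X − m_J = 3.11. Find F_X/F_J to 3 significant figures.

0.0570

F_X/F_J = 10^(−(m_X − m_J)/2.5) = 10^(-3.11/2.5) = 10^-1.244 = 0.05702.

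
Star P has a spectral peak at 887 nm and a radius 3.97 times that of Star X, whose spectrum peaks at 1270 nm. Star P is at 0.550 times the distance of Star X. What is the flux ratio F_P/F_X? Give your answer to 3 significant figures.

Wien's law: T_P/T_X = λ_X/λ_P = 1270/887 = 1.432.
L_P/L_X = (R_P/R_X)²(T_P/T_X)⁴ = (3.97)²(1.432)⁴ = 66.24.
F_P/F_X = (L_P/L_X)/(d_P/d_X)² = 66.24/(0.550)² = 219.0.

219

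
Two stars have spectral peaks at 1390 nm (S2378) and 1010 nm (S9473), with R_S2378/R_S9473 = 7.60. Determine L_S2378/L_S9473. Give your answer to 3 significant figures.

16.1

Wien's law gives T ∝ 1/λ_max, so T_S2378/T_S9473 = λ_S9473/λ_S2378 = 1010/1390 = 0.7266.
Then L ∝ R²T⁴ gives L_S2378/L_S9473 = (7.60)² × (0.7266)⁴ = 57.76 × 0.2788 = 16.10.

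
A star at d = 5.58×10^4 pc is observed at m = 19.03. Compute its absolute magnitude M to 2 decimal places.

0.30

M = m − 5 log₁₀(d/10 pc) = 19.03 − 5 log₁₀(5.58×10^4/10)
  = 19.03 − 5 × 3.747 = 19.03 − 18.73 = 0.30.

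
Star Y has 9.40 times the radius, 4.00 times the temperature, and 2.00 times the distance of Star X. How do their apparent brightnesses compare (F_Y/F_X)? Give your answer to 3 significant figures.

L_Y/L_X = (R_Y/R_X)²(T_Y/T_X)⁴ = (9.40)² × (4.00)⁴ = 2.262×10^4.
F_Y/F_X = (L_Y/L_X)/(d_Y/d_X)² = 2.262×10^4 / (2.00)² = 5655.

5.66×10^3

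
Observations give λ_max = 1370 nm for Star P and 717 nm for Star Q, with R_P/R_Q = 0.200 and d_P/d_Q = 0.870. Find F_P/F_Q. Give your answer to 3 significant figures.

Wien's law: T_P/T_Q = λ_Q/λ_P = 717/1370 = 0.5234.
L_P/L_Q = (R_P/R_Q)²(T_P/T_Q)⁴ = (0.200)²(0.5234)⁴ = 0.003001.
F_P/F_Q = (L_P/L_Q)/(d_P/d_Q)² = 0.003001/(0.870)² = 0.003965.

0.00396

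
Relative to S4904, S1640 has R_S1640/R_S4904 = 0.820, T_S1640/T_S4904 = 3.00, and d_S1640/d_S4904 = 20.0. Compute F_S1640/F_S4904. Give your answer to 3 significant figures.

L_S1640/L_S4904 = (R_S1640/R_S4904)²(T_S1640/T_S4904)⁴ = (0.820)² × (3.00)⁴ = 54.46.
F_S1640/F_S4904 = (L_S1640/L_S4904)/(d_S1640/d_S4904)² = 54.46 / (20.0)² = 0.1362.

0.136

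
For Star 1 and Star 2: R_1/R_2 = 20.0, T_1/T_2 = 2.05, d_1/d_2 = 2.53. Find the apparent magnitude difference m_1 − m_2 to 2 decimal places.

L_1/L_2 = (20.0)²(2.05)⁴ = 7064.
F_1/F_2 = (L_1/L_2)/(d_1/d_2)² = 7064/6.401 = 1104.
m_1 − m_2 = −2.5 log₁₀(1104) = -7.61.

-7.61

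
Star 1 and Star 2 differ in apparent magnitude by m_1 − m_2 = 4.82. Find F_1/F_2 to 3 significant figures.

0.0118

F_1/F_2 = 10^(−(m_1 − m_2)/2.5) = 10^(-4.82/2.5) = 10^-1.928 = 0.01180.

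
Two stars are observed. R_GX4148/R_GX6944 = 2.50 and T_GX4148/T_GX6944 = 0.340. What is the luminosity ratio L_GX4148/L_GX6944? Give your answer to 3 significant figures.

From the Stefan–Boltzmann law, L ∝ R²T⁴, so
L_GX4148/L_GX6944 = (R_GX4148/R_GX6944)² (T_GX4148/T_GX6944)⁴ = (2.50)² × (0.340)⁴ = 6.250 × 0.01336 = 0.08352.

0.0835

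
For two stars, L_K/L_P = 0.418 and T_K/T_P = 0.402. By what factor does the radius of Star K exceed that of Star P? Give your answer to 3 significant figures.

4.00

L ∝ R²T⁴ gives R ∝ √L / T², so
R_K/R_P = √(0.418) / (0.402)² = 0.6465 / 0.1616 = 4.001.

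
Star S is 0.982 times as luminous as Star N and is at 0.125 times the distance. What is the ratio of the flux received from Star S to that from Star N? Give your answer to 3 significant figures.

62.8

F = L/(4πd²), so F_S/F_N = (L_S/L_N) / (d_S/d_N)²
= 0.982 / (0.125)² = 0.982 / 0.01562 = 62.85.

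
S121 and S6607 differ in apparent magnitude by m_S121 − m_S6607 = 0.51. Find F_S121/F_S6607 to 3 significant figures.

0.625

F_S121/F_S6607 = 10^(−(m_S121 − m_S6607)/2.5) = 10^(-0.51/2.5) = 10^-0.204 = 0.6252.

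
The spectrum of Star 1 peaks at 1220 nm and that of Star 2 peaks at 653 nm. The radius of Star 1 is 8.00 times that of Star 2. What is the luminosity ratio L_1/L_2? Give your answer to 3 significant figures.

Wien's law gives T ∝ 1/λ_max, so T_1/T_2 = λ_2/λ_1 = 653/1220 = 0.5352.
Then L ∝ R²T⁴ gives L_1/L_2 = (8.00)² × (0.5352)⁴ = 64.00 × 0.08208 = 5.253.

5.25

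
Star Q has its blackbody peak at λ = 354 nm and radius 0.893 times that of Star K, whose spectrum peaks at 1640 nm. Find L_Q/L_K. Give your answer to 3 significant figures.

Wien's law gives T ∝ 1/λ_max, so T_Q/T_K = λ_K/λ_Q = 1640/354 = 4.633.
Then L ∝ R²T⁴ gives L_Q/L_K = (0.893)² × (4.633)⁴ = 0.7974 × 460.6 = 367.3.

367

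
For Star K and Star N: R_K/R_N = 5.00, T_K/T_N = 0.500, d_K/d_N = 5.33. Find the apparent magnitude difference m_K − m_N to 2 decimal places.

L_K/L_N = (5.00)²(0.500)⁴ = 1.562.
F_K/F_N = (L_K/L_N)/(d_K/d_N)² = 1.562/28.41 = 0.05500.
m_K − m_N = −2.5 log₁₀(0.05500) = 3.15.

3.15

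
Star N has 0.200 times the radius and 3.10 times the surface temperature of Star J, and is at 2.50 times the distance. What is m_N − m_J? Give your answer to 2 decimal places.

0.57

L_N/L_J = (0.200)²(3.10)⁴ = 3.694.
F_N/F_J = (L_N/L_J)/(d_N/d_J)² = 3.694/6.250 = 0.5911.
m_N − m_J = −2.5 log₁₀(0.5911) = 0.57.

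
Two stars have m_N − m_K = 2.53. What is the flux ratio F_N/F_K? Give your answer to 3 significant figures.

0.0973

F_N/F_K = 10^(−(m_N − m_K)/2.5) = 10^(-2.53/2.5) = 10^-1.012 = 0.09727.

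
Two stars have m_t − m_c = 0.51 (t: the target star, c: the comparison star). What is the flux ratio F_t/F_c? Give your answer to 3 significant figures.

0.625

F_t/F_c = 10^(−(m_t − m_c)/2.5) = 10^(-0.51/2.5) = 10^-0.204 = 0.6252.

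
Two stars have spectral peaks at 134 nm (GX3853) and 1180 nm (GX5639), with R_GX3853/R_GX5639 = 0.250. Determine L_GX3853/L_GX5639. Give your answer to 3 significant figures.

Wien's law gives T ∝ 1/λ_max, so T_GX3853/T_GX5639 = λ_GX5639/λ_GX3853 = 1180/134 = 8.806.
Then L ∝ R²T⁴ gives L_GX3853/L_GX5639 = (0.250)² × (8.806)⁴ = 0.06250 × 6013 = 375.8.

376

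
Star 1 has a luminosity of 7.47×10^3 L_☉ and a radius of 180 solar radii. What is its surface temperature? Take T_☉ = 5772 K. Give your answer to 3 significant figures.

4.00×10^3 K

T/T_☉ = (L/L_☉)^(1/4) / (R/R_☉)^(1/2)
T = 5772 × (7.47×10^3)^(1/4) / √(180) = 5772 × 9.297 / 13.42 = 4000 K.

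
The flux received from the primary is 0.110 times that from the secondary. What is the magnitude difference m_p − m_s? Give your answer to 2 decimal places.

2.40

m_p − m_s = −2.5 log₁₀(F_p/F_s) = −2.5 log₁₀(0.110) = −2.5 × (-0.959) = 2.397.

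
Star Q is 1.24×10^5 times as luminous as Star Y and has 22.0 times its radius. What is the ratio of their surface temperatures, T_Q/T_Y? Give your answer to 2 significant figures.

4.0

L ∝ R²T⁴ gives T ∝ (L/R²)^(1/4), so
T_Q/T_Y = (1.24×10^5 / 22.0²)^(1/4) = (256.2)^(1/4) = 4.001.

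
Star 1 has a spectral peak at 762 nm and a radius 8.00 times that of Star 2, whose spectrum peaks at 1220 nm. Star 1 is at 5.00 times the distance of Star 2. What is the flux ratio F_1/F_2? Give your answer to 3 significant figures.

16.8

Wien's law: T_1/T_2 = λ_2/λ_1 = 1220/762 = 1.601.
L_1/L_2 = (R_1/R_2)²(T_1/T_2)⁴ = (8.00)²(1.601)⁴ = 420.5.
F_1/F_2 = (L_1/L_2)/(d_1/d_2)² = 420.5/(5.00)² = 16.82.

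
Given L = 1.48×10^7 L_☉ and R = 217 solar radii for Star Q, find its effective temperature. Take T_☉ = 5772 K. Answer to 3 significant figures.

T/T_☉ = (L/L_☉)^(1/4) / (R/R_☉)^(1/2)
T = 5772 × (1.48×10^7)^(1/4) / √(217) = 5772 × 62.02 / 14.73 = 2.430×10^4 K.

2.43×10^4 K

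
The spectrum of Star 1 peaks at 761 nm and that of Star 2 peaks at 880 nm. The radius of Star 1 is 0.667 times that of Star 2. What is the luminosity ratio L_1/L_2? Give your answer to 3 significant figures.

0.796

Wien's law gives T ∝ 1/λ_max, so T_1/T_2 = λ_2/λ_1 = 880/761 = 1.156.
Then L ∝ R²T⁴ gives L_1/L_2 = (0.667)² × (1.156)⁴ = 0.4449 × 1.788 = 0.7955.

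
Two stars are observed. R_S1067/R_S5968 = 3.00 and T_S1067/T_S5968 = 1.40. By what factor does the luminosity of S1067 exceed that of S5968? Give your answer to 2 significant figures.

From the Stefan–Boltzmann law, L ∝ R²T⁴, so
L_S1067/L_S5968 = (R_S1067/R_S5968)² (T_S1067/T_S5968)⁴ = (3.00)² × (1.40)⁴ = 9.000 × 3.842 = 34.57.

35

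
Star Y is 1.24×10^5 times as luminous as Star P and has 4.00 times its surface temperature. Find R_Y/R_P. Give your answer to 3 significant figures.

L ∝ R²T⁴ gives R ∝ √L / T², so
R_Y/R_P = √(1.24×10^5) / (4.00)² = 352.1 / 16.00 = 22.01.

22.0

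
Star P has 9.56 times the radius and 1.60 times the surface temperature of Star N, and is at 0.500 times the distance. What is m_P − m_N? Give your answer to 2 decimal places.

-8.45

L_P/L_N = (9.56)²(1.60)⁴ = 599.0.
F_P/F_N = (L_P/L_N)/(d_P/d_N)² = 599.0/0.2500 = 2396.
m_P − m_N = −2.5 log₁₀(2396) = -8.45.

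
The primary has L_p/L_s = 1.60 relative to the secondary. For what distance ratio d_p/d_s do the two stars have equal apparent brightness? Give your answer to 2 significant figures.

Equal flux requires L_p/d_p² = L_s/d_s², so d_p/d_s = √(L_p/L_s)
= √(1.60) = 1.265.

1.3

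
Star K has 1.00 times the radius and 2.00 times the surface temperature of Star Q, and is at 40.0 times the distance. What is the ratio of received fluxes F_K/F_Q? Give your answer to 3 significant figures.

L_K/L_Q = (R_K/R_Q)²(T_K/T_Q)⁴ = (1.00)² × (2.00)⁴ = 16.00.
F_K/F_Q = (L_K/L_Q)/(d_K/d_Q)² = 16.00 / (40.0)² = 0.01000.

0.0100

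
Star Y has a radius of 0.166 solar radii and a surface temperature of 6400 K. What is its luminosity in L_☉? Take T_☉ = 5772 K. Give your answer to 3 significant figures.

L/L_☉ = (R/R_☉)² (T/T_☉)⁴ = (0.166)² × (6400/5772)⁴
       = 0.02756 × (1.109)⁴ = 0.02756 × 1.512 = 0.04165.

0.0417 L_☉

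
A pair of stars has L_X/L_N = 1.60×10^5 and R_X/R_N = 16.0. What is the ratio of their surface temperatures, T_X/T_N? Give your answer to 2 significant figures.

5.0

L ∝ R²T⁴ gives T ∝ (L/R²)^(1/4), so
T_X/T_N = (1.60×10^5 / 16.0²)^(1/4) = (625.0)^(1/4) = 5.000.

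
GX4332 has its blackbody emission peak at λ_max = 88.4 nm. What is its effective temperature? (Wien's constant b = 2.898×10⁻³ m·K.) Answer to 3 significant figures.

3.28×10^4 K

T = b/λ_max = 2.898×10⁻³ / (88.4×10⁻⁹) = 3.278×10^4 K.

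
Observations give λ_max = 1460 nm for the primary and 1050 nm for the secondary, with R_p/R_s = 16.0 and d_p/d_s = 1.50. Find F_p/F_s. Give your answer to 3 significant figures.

30.4

Wien's law: T_p/T_s = λ_s/λ_p = 1050/1460 = 0.7192.
L_p/L_s = (R_p/R_s)²(T_p/T_s)⁴ = (16.0)²(0.7192)⁴ = 68.48.
F_p/F_s = (L_p/L_s)/(d_p/d_s)² = 68.48/(1.50)² = 30.44.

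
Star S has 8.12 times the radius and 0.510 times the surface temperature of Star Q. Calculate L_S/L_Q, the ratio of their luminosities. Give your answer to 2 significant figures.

From the Stefan–Boltzmann law, L ∝ R²T⁴, so
L_S/L_Q = (R_S/R_Q)² (T_S/T_Q)⁴ = (8.12)² × (0.510)⁴ = 65.93 × 0.06765 = 4.461.

4.5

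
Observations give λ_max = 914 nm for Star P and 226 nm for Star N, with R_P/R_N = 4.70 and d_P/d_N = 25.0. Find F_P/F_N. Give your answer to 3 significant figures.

Wien's law: T_P/T_N = λ_N/λ_P = 226/914 = 0.2473.
L_P/L_N = (R_P/R_N)²(T_P/T_N)⁴ = (4.70)²(0.2473)⁴ = 0.08257.
F_P/F_N = (L_P/L_N)/(d_P/d_N)² = 0.08257/(25.0)² = 1.321×10^-4.

1.32×10^-4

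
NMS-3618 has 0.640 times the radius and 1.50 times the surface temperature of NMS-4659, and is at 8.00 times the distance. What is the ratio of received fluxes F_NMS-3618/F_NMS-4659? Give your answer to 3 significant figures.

0.0324

L_NMS-3618/L_NMS-4659 = (R_NMS-3618/R_NMS-4659)²(T_NMS-3618/T_NMS-4659)⁴ = (0.640)² × (1.50)⁴ = 2.074.
F_NMS-3618/F_NMS-4659 = (L_NMS-3618/L_NMS-4659)/(d_NMS-3618/d_NMS-4659)² = 2.074 / (8.00)² = 0.03240.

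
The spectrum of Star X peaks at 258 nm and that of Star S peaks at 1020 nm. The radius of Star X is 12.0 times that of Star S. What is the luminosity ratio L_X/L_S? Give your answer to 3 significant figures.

3.52×10^4

Wien's law gives T ∝ 1/λ_max, so T_X/T_S = λ_S/λ_X = 1020/258 = 3.953.
Then L ∝ R²T⁴ gives L_X/L_S = (12.0)² × (3.953)⁴ = 144.0 × 244.3 = 3.518×10^4.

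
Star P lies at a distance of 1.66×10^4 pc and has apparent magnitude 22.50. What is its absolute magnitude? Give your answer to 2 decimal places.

6.40

M = m − 5 log₁₀(d/10 pc) = 22.50 − 5 log₁₀(1.66×10^4/10)
  = 22.50 − 5 × 3.220 = 22.50 − 16.10 = 6.40.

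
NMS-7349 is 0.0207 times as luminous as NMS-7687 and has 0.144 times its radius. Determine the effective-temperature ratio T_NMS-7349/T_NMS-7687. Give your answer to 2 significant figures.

1.0

L ∝ R²T⁴ gives T ∝ (L/R²)^(1/4), so
T_NMS-7349/T_NMS-7687 = (0.0207 / 0.144²)^(1/4) = (0.9983)^(1/4) = 0.9996.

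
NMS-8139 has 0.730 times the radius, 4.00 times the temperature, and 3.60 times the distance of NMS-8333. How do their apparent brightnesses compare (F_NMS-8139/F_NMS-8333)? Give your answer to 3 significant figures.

L_NMS-8139/L_NMS-8333 = (R_NMS-8139/R_NMS-8333)²(T_NMS-8139/T_NMS-8333)⁴ = (0.730)² × (4.00)⁴ = 136.4.
F_NMS-8139/F_NMS-8333 = (L_NMS-8139/L_NMS-8333)/(d_NMS-8139/d_NMS-8333)² = 136.4 / (3.60)² = 10.53.

10.5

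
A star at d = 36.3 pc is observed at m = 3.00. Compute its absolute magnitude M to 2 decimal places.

0.20

M = m − 5 log₁₀(d/10 pc) = 3.00 − 5 log₁₀(36.3/10)
  = 3.00 − 5 × 0.560 = 3.00 − 2.80 = 0.20.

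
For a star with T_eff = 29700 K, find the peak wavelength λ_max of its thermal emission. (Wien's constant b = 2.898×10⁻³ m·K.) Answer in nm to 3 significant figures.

97.6 nm

λ_max = b/T = 2.898×10⁻³ / 29700 = 9.76×10^-8 m = 97.58 nm.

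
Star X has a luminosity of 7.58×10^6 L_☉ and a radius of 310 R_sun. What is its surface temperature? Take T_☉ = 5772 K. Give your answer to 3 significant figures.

T/T_☉ = (L/L_☉)^(1/4) / (R/R_☉)^(1/2)
T = 5772 × (7.58×10^6)^(1/4) / √(310) = 5772 × 52.47 / 17.61 = 1.720×10^4 K.

1.72×10^4 K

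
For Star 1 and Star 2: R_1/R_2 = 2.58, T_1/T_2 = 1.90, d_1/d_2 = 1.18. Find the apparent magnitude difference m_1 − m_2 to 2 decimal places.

L_1/L_2 = (2.58)²(1.90)⁴ = 86.75.
F_1/F_2 = (L_1/L_2)/(d_1/d_2)² = 86.75/1.392 = 62.30.
m_1 − m_2 = −2.5 log₁₀(62.30) = -4.49.

-4.49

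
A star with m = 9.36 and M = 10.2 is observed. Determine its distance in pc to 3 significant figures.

m − M = 5 log₁₀(d/10 pc)
9.36 − (10.2) = -0.84 = 5 log₁₀(d/10)
d = 10 × 10^(-0.84/5) = 10 × 10^-0.168 = 6.792 pc.

6.79 pc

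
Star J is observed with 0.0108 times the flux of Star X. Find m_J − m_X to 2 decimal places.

m_J − m_X = −2.5 log₁₀(F_J/F_X) = −2.5 log₁₀(0.0108) = −2.5 × (-1.967) = 4.916.

4.92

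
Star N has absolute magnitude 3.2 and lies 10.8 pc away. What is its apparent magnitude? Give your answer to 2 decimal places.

m = M + 5 log₁₀(d/10 pc) = 3.2 + 5 log₁₀(10.8/10)
  = 3.2 + 5 × 0.033 = 3.2 + 0.17 = 3.37.

3.37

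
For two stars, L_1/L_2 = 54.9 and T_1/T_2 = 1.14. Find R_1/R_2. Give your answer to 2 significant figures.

L ∝ R²T⁴ gives R ∝ √L / T², so
R_1/R_2 = √(54.9) / (1.14)² = 7.409 / 1.300 = 5.701.

5.7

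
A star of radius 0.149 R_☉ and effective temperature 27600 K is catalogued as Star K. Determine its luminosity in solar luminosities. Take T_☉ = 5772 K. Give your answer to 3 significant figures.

11.6 solar luminosities

L/L_☉ = (R/R_☉)² (T/T_☉)⁴ = (0.149)² × (27600/5772)⁴
       = 0.02220 × (4.782)⁴ = 0.02220 × 522.8 = 11.61.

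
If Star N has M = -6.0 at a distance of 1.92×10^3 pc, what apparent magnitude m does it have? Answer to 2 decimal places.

m = M + 5 log₁₀(d/10 pc) = -6.0 + 5 log₁₀(1.92×10^3/10)
  = -6.0 + 5 × 2.283 = -6.0 + 11.42 = 5.42.

5.42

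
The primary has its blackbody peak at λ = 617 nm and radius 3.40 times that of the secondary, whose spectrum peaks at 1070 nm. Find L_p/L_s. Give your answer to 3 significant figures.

105

Wien's law gives T ∝ 1/λ_max, so T_p/T_s = λ_s/λ_p = 1070/617 = 1.734.
Then L ∝ R²T⁴ gives L_p/L_s = (3.40)² × (1.734)⁴ = 11.56 × 9.045 = 104.6.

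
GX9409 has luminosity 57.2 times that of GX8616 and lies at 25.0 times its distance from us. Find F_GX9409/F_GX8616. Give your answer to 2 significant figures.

F = L/(4πd²), so F_GX9409/F_GX8616 = (L_GX9409/L_GX8616) / (d_GX9409/d_GX8616)²
= 57.2 / (25.0)² = 57.2 / 625.0 = 0.09152.

0.092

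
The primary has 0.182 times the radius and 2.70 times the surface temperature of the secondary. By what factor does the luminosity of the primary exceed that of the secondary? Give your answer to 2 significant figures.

1.8

From the Stefan–Boltzmann law, L ∝ R²T⁴, so
L_p/L_s = (R_p/R_s)² (T_p/T_s)⁴ = (0.182)² × (2.70)⁴ = 0.03312 × 53.14 = 1.760.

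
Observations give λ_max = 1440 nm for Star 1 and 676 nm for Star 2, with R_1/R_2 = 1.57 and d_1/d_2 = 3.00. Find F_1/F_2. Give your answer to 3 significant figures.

0.0133

Wien's law: T_1/T_2 = λ_2/λ_1 = 676/1440 = 0.4694.
L_1/L_2 = (R_1/R_2)²(T_1/T_2)⁴ = (1.57)²(0.4694)⁴ = 0.1197.
F_1/F_2 = (L_1/L_2)/(d_1/d_2)² = 0.1197/(3.00)² = 0.01330.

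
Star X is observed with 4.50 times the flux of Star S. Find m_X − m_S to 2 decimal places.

-1.63

m_X − m_S = −2.5 log₁₀(F_X/F_S) = −2.5 log₁₀(4.50) = −2.5 × (0.653) = -1.633.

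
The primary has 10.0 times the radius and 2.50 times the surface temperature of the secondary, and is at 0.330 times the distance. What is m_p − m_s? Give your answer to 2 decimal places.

-11.39

L_p/L_s = (10.0)²(2.50)⁴ = 3906.
F_p/F_s = (L_p/L_s)/(d_p/d_s)² = 3906/0.1089 = 3.587×10^4.
m_p − m_s = −2.5 log₁₀(3.587×10^4) = -11.39.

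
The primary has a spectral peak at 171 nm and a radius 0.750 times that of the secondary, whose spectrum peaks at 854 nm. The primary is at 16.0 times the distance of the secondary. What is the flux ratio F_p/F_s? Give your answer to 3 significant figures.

1.37

Wien's law: T_p/T_s = λ_s/λ_p = 854/171 = 4.994.
L_p/L_s = (R_p/R_s)²(T_p/T_s)⁴ = (0.750)²(4.994)⁴ = 349.9.
F_p/F_s = (L_p/L_s)/(d_p/d_s)² = 349.9/(16.0)² = 1.367.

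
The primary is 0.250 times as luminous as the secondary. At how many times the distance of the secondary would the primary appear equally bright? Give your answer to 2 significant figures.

0.50

Equal flux requires L_p/d_p² = L_s/d_s², so d_p/d_s = √(L_p/L_s)
= √(0.250) = 0.5000.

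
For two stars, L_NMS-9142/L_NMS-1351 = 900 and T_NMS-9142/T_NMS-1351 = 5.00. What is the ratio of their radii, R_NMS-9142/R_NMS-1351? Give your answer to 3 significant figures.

1.20

L ∝ R²T⁴ gives R ∝ √L / T², so
R_NMS-9142/R_NMS-1351 = √(900) / (5.00)² = 30.00 / 25.00 = 1.200.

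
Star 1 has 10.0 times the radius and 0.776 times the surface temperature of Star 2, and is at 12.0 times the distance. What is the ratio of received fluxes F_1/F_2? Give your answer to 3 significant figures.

L_1/L_2 = (R_1/R_2)²(T_1/T_2)⁴ = (10.0)² × (0.776)⁴ = 36.26.
F_1/F_2 = (L_1/L_2)/(d_1/d_2)² = 36.26 / (12.0)² = 0.2518.

0.252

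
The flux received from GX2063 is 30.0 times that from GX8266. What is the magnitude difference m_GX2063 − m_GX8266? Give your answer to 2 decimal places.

-3.69

m_GX2063 − m_GX8266 = −2.5 log₁₀(F_GX2063/F_GX8266) = −2.5 log₁₀(30.0) = −2.5 × (1.477) = -3.693.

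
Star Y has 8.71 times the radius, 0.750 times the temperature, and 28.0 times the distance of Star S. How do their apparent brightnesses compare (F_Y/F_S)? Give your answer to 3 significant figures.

0.0306

L_Y/L_S = (R_Y/R_S)²(T_Y/T_S)⁴ = (8.71)² × (0.750)⁴ = 24.00.
F_Y/F_S = (L_Y/L_S)/(d_Y/d_S)² = 24.00 / (28.0)² = 0.03062.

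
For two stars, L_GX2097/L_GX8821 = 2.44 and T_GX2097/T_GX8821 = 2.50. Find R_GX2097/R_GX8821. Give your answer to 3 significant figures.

0.250

L ∝ R²T⁴ gives R ∝ √L / T², so
R_GX2097/R_GX8821 = √(2.44) / (2.50)² = 1.562 / 6.250 = 0.2499.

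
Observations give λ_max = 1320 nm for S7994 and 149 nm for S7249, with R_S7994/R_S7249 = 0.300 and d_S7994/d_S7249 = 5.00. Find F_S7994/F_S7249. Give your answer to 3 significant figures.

Wien's law: T_S7994/T_S7249 = λ_S7249/λ_S7994 = 149/1320 = 0.1129.
L_S7994/L_S7249 = (R_S7994/R_S7249)²(T_S7994/T_S7249)⁴ = (0.300)²(0.1129)⁴ = 1.461×10^-5.
F_S7994/F_S7249 = (L_S7994/L_S7249)/(d_S7994/d_S7249)² = 1.461×10^-5/(5.00)² = 5.845×10^-7.

5.84×10^-7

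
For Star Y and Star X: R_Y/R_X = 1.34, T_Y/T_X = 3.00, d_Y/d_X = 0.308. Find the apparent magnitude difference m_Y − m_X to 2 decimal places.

L_Y/L_X = (1.34)²(3.00)⁴ = 145.4.
F_Y/F_X = (L_Y/L_X)/(d_Y/d_X)² = 145.4/0.09486 = 1533.
m_Y − m_X = −2.5 log₁₀(1533) = -7.96.

-7.96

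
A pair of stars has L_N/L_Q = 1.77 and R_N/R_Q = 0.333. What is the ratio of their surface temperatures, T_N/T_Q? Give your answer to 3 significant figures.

L ∝ R²T⁴ gives T ∝ (L/R²)^(1/4), so
T_N/T_Q = (1.77 / 0.333²)^(1/4) = (15.96)^(1/4) = 1.999.

2.00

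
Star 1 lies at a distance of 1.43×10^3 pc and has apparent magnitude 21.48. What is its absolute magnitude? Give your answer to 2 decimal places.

M = m − 5 log₁₀(d/10 pc) = 21.48 − 5 log₁₀(1.43×10^3/10)
  = 21.48 − 5 × 2.155 = 21.48 − 10.78 = 10.70.

10.70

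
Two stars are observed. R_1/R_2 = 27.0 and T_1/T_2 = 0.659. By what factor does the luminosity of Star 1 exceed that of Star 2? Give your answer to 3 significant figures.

137

From the Stefan–Boltzmann law, L ∝ R²T⁴, so
L_1/L_2 = (R_1/R_2)² (T_1/T_2)⁴ = (27.0)² × (0.659)⁴ = 729.0 × 0.1886 = 137.5.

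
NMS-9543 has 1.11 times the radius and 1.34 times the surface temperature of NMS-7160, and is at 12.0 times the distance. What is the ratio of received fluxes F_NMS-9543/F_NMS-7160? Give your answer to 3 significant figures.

0.0276

L_NMS-9543/L_NMS-7160 = (R_NMS-9543/R_NMS-7160)²(T_NMS-9543/T_NMS-7160)⁴ = (1.11)² × (1.34)⁴ = 3.973.
F_NMS-9543/F_NMS-7160 = (L_NMS-9543/L_NMS-7160)/(d_NMS-9543/d_NMS-7160)² = 3.973 / (12.0)² = 0.02759.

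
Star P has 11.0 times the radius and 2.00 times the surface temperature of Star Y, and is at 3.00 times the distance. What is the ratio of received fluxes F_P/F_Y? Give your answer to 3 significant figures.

L_P/L_Y = (R_P/R_Y)²(T_P/T_Y)⁴ = (11.0)² × (2.00)⁴ = 1936.
F_P/F_Y = (L_P/L_Y)/(d_P/d_Y)² = 1936 / (3.00)² = 215.1.

215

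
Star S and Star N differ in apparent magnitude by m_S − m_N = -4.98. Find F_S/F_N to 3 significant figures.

F_S/F_N = 10^(−(m_S − m_N)/2.5) = 10^(4.98/2.5) = 10^1.992 = 98.17.

98.2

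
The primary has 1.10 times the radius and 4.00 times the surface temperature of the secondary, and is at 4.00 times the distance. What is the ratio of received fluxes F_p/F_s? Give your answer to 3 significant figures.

19.4

L_p/L_s = (R_p/R_s)²(T_p/T_s)⁴ = (1.10)² × (4.00)⁴ = 309.8.
F_p/F_s = (L_p/L_s)/(d_p/d_s)² = 309.8 / (4.00)² = 19.36.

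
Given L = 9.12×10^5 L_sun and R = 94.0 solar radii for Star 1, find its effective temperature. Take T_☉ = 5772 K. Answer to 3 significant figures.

T/T_☉ = (L/L_☉)^(1/4) / (R/R_☉)^(1/2)
T = 5772 × (9.12×10^5)^(1/4) / √(94.0) = 5772 × 30.90 / 9.695 = 1.840×10^4 K.

1.84×10^4 K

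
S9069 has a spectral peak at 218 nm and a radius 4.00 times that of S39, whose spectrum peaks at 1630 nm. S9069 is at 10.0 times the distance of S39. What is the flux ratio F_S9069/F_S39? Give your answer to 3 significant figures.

Wien's law: T_S9069/T_S39 = λ_S39/λ_S9069 = 1630/218 = 7.477.
L_S9069/L_S39 = (R_S9069/R_S39)²(T_S9069/T_S39)⁴ = (4.00)²(7.477)⁴ = 5.001×10^4.
F_S9069/F_S39 = (L_S9069/L_S39)/(d_S9069/d_S39)² = 5.001×10^4/(10.0)² = 500.1.

500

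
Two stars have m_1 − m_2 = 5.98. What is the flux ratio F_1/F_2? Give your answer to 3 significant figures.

0.00406

F_1/F_2 = 10^(−(m_1 − m_2)/2.5) = 10^(-5.98/2.5) = 10^-2.392 = 0.004055.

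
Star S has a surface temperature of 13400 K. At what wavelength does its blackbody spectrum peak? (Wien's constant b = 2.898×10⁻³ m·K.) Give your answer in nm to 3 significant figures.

λ_max = b/T = 2.898×10⁻³ / 13400 = 2.16×10^-7 m = 216.3 nm.

216 nm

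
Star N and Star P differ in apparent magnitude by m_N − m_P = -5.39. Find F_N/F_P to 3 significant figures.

F_N/F_P = 10^(−(m_N − m_P)/2.5) = 10^(5.39/2.5) = 10^2.156 = 143.2.

143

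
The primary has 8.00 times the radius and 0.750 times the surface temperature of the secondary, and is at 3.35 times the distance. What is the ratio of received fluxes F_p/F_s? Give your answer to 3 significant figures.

L_p/L_s = (R_p/R_s)²(T_p/T_s)⁴ = (8.00)² × (0.750)⁴ = 20.25.
F_p/F_s = (L_p/L_s)/(d_p/d_s)² = 20.25 / (3.35)² = 1.804.

1.80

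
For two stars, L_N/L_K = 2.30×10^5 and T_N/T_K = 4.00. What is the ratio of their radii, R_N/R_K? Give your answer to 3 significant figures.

30.0

L ∝ R²T⁴ gives R ∝ √L / T², so
R_N/R_K = √(2.30×10^5) / (4.00)² = 479.6 / 16.00 = 29.97.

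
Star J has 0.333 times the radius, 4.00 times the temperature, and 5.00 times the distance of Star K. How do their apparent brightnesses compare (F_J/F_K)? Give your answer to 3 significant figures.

L_J/L_K = (R_J/R_K)²(T_J/T_K)⁴ = (0.333)² × (4.00)⁴ = 28.39.
F_J/F_K = (L_J/L_K)/(d_J/d_K)² = 28.39 / (5.00)² = 1.136.

1.14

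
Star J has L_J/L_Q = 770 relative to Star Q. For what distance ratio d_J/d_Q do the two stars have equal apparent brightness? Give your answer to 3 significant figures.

27.7

Equal flux requires L_J/d_J² = L_Q/d_Q², so d_J/d_Q = √(L_J/L_Q)
= √(770) = 27.75.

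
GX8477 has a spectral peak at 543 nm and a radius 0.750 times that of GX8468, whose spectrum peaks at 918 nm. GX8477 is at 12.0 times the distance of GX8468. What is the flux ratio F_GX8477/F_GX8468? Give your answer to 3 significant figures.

0.0319

Wien's law: T_GX8477/T_GX8468 = λ_GX8468/λ_GX8477 = 918/543 = 1.691.
L_GX8477/L_GX8468 = (R_GX8477/R_GX8468)²(T_GX8477/T_GX8468)⁴ = (0.750)²(1.691)⁴ = 4.595.
F_GX8477/F_GX8468 = (L_GX8477/L_GX8468)/(d_GX8477/d_GX8468)² = 4.595/(12.0)² = 0.03191.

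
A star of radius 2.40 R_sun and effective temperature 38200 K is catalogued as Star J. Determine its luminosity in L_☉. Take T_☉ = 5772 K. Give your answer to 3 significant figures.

L/L_☉ = (R/R_☉)² (T/T_☉)⁴ = (2.40)² × (38200/5772)⁴
       = 5.760 × (6.618)⁴ = 5.760 × 1918 = 1.105×10^4.

1.11×10^4 L_☉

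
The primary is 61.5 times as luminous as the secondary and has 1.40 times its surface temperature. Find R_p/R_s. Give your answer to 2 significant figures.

4.0

L ∝ R²T⁴ gives R ∝ √L / T², so
R_p/R_s = √(61.5) / (1.40)² = 7.842 / 1.960 = 4.001.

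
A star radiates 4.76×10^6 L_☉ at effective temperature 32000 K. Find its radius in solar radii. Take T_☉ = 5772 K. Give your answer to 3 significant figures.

71.0 solar radii

R/R_☉ = √(L/L_☉) / (T/T_☉)² = √(4.76×10^6) / (5.544)²
       = 2182 / 30.74 = 70.98.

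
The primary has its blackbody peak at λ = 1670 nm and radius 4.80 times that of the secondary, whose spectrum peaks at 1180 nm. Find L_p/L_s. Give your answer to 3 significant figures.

5.74

Wien's law gives T ∝ 1/λ_max, so T_p/T_s = λ_s/λ_p = 1180/1670 = 0.7066.
Then L ∝ R²T⁴ gives L_p/L_s = (4.80)² × (0.7066)⁴ = 23.04 × 0.2493 = 5.743.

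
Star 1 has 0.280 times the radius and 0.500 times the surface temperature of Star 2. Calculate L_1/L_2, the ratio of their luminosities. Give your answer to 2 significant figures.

From the Stefan–Boltzmann law, L ∝ R²T⁴, so
L_1/L_2 = (R_1/R_2)² (T_1/T_2)⁴ = (0.280)² × (0.500)⁴ = 0.07840 × 0.06250 = 0.004900.

0.0049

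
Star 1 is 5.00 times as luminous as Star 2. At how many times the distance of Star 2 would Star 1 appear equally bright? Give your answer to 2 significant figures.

2.2

Equal flux requires L_1/d_1² = L_2/d_2², so d_1/d_2 = √(L_1/L_2)
= √(5.00) = 2.236.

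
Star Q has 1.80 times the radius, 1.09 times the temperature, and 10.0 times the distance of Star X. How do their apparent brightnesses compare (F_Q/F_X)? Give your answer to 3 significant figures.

L_Q/L_X = (R_Q/R_X)²(T_Q/T_X)⁴ = (1.80)² × (1.09)⁴ = 4.574.
F_Q/F_X = (L_Q/L_X)/(d_Q/d_X)² = 4.574 / (10.0)² = 0.04574.

0.0457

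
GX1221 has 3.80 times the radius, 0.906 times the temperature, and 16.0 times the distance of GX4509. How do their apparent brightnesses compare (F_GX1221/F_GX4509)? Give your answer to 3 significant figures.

L_GX1221/L_GX4509 = (R_GX1221/R_GX4509)²(T_GX1221/T_GX4509)⁴ = (3.80)² × (0.906)⁴ = 9.729.
F_GX1221/F_GX4509 = (L_GX1221/L_GX4509)/(d_GX1221/d_GX4509)² = 9.729 / (16.0)² = 0.03800.

0.0380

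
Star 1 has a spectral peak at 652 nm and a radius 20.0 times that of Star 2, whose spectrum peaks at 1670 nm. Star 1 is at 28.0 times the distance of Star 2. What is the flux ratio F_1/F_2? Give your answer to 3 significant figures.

Wien's law: T_1/T_2 = λ_2/λ_1 = 1670/652 = 2.561.
L_1/L_2 = (R_1/R_2)²(T_1/T_2)⁴ = (20.0)²(2.561)⁴ = 1.722×10^4.
F_1/F_2 = (L_1/L_2)/(d_1/d_2)² = 1.722×10^4/(28.0)² = 21.96.

22.0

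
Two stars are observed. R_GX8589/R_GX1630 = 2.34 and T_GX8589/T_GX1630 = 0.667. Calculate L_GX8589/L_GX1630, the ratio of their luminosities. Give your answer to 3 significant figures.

1.08

From the Stefan–Boltzmann law, L ∝ R²T⁴, so
L_GX8589/L_GX1630 = (R_GX8589/R_GX1630)² (T_GX8589/T_GX1630)⁴ = (2.34)² × (0.667)⁴ = 5.476 × 0.1979 = 1.084.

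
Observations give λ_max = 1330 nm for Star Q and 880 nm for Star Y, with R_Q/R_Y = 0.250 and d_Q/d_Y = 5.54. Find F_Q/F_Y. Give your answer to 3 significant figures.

Wien's law: T_Q/T_Y = λ_Y/λ_Q = 880/1330 = 0.6617.
L_Q/L_Y = (R_Q/R_Y)²(T_Q/T_Y)⁴ = (0.250)²(0.6617)⁴ = 0.01198.
F_Q/F_Y = (L_Q/L_Y)/(d_Q/d_Y)² = 0.01198/(5.54)² = 3.903×10^-4.

3.90×10^-4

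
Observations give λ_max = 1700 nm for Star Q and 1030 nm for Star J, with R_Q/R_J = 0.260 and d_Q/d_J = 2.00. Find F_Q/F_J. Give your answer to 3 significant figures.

Wien's law: T_Q/T_J = λ_J/λ_Q = 1030/1700 = 0.6059.
L_Q/L_J = (R_Q/R_J)²(T_Q/T_J)⁴ = (0.260)²(0.6059)⁴ = 0.009110.
F_Q/F_J = (L_Q/L_J)/(d_Q/d_J)² = 0.009110/(2.00)² = 0.002277.

0.00228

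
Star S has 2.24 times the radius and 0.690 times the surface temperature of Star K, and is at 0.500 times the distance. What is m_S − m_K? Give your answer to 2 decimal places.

L_S/L_K = (2.24)²(0.690)⁴ = 1.137.
F_S/F_K = (L_S/L_K)/(d_S/d_K)² = 1.137/0.2500 = 4.549.
m_S − m_K = −2.5 log₁₀(4.549) = -1.64.

-1.64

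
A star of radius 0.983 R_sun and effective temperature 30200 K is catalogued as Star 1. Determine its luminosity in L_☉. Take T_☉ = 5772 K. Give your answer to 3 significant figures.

724 L_☉

L/L_☉ = (R/R_☉)² (T/T_☉)⁴ = (0.983)² × (30200/5772)⁴
       = 0.9663 × (5.232)⁴ = 0.9663 × 749.4 = 724.2.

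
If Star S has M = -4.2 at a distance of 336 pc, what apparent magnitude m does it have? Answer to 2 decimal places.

3.43

m = M + 5 log₁₀(d/10 pc) = -4.2 + 5 log₁₀(336/10)
  = -4.2 + 5 × 1.526 = -4.2 + 7.63 = 3.43.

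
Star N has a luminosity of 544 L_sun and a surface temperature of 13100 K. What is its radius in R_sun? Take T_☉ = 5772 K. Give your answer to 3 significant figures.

R/R_☉ = √(L/L_☉) / (T/T_☉)² = √(544) / (2.270)²
       = 23.32 / 5.151 = 4.528.

4.53 R_sun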